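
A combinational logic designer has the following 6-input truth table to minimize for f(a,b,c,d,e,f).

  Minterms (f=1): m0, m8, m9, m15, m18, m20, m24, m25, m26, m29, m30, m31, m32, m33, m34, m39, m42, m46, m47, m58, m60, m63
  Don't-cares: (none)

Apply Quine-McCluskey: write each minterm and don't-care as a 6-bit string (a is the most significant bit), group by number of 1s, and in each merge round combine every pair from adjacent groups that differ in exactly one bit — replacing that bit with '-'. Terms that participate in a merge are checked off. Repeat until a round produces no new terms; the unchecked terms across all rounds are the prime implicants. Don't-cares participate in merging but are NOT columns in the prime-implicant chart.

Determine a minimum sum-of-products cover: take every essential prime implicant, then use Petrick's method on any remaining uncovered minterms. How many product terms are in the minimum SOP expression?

Round 0: 000000✓ 001000✓ 001001✓ 001111✓ 010010✓ 010100 011000✓ 011001✓ 011010✓ 011101✓ 011110✓ 011111✓ 100000✓ 100001✓ 100010✓ 100111✓ 101010✓ 101110✓ 101111✓ 111010✓ 111100 111111✓
Round 1: -00000 -01111✓ -11010 -11111✓ 0-1000✓ 0-1001✓ 0-1111✓ 00-000 00100-✓ 01-010 011-01 011-10 0110-0 01100-✓ 0111-1 01111- 1-1010 1-1111✓ 10-010 10-111 1000-0 10000- 101-10 10111-
Round 2: --1111 0-100-
PIs = {--1111, -00000, -11010, 0-100-, 00-000, 01-010, 010100, 011-01, 011-10, 0110-0, 0111-1, 01111-, 1-1010, 10-010, 10-111, 1000-0, 10000-, 101-10, 10111-, 111100}
Coverage chart:
  m0: -00000,00-000
  m8: 0-100-,00-000
  m9: 0-100- ←essential
  m15: --1111 ←essential
  m18: 01-010 ←essential
  m20: 010100 ←essential
  m24: 0-100-,0110-0
  m25: 0-100-,011-01
  m26: -11010,01-010,011-10,0110-0
  m29: 011-01,0111-1
  m30: 011-10,01111-
  m31: --1111,0111-1,01111-
  m32: -00000,1000-0,10000-
  m33: 10000- ←essential
  m34: 10-010,1000-0
  m39: 10-111 ←essential
  m42: 1-1010,10-010,101-10
  m46: 101-10,10111-
  m47: --1111,10-111,10111-
  m58: -11010,1-1010
  m60: 111100 ←essential
  m63: --1111 ←essential
Essential: --1111, 0-100-, 01-010, 010100, 10-111, 10000-, 111100
Petrick residual → -00000, -11010, 011-01, 011-10, 10-010, 101-10
Min cover (13 terms): cdef + b'c'd'e'f' + bcd'ef' + a'cd'e' + a'bd'ef' + a'bc'de'f' + a'bce'f + a'bcef' + ab'd'ef' + ab'def + ab'c'd'e' + ab'cef' + abcde'f'

13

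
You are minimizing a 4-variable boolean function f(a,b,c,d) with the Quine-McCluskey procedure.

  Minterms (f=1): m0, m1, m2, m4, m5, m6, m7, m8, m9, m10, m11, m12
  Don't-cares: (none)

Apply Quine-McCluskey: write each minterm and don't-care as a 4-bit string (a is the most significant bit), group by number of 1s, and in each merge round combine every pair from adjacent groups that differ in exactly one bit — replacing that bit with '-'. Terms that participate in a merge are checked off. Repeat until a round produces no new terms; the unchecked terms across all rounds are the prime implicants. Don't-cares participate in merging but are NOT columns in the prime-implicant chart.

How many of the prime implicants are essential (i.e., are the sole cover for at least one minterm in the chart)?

3

Round 0: 0000✓ 0001✓ 0010✓ 0100✓ 0101✓ 0110✓ 0111✓ 1000✓ 1001✓ 1010✓ 1011✓ 1100✓
Round 1: -000✓ -001✓ -010✓ -100✓ 0-00✓ 0-01✓ 0-10✓ 00-0✓ 000-✓ 01-0✓ 01-1✓ 010-✓ 011-✓ 1-00✓ 10-0✓ 10-1✓ 100-✓ 101-✓
Round 2: --00 -0-0 -00- 0--0 0-0- 01-- 10--
PIs = {--00, -0-0, -00-, 0--0, 0-0-, 01--, 10--}
Coverage chart:
  m0: --00,-0-0,-00-,0--0,0-0-
  m1: -00-,0-0-
  m2: -0-0,0--0
  m4: --00,0--0,0-0-,01--
  m5: 0-0-,01--
  m6: 0--0,01--
  m7: 01-- ←essential
  m8: --00,-0-0,-00-,10--
  m9: -00-,10--
  m10: -0-0,10--
  m11: 10-- ←essential
  m12: --00 ←essential
Essential: --00, 01--, 10--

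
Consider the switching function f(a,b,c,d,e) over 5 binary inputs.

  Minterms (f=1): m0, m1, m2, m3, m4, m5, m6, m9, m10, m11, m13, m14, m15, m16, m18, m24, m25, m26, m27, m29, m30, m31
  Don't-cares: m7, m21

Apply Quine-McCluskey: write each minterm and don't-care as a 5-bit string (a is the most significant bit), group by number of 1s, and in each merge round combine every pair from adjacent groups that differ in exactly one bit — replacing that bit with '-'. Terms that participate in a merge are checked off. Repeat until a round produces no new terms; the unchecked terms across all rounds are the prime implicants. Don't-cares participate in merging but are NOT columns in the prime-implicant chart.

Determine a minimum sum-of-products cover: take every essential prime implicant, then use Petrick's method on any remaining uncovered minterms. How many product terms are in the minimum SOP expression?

4

[col 0] 00000*, 00001*, 00010*, 00011*, 00100*, 00101*, 00110*, 00111*, 01001*, 01010*, 01011*, 01101*, 01110*, 01111*, 10000*, 10010*, 10101*, 11000*, 11001*, 11010*, 11011*, 11101*, 11110*, 11111*
[col 1] -0000*, -0010*, -0101*, -1001*, -1010*, -1011*, -1101*, -1110*, -1111*, 0-001*, 0-010*, 0-011*, 0-101*, 0-110*, 0-111*, 00-00*, 00-01*, 00-10*, 00-11*, 000-0*, 000-1*, 0000-*, 0001-*, 001-0*, 001-1*, 0010-*, 0011-*, 01-01*, 01-10*, 01-11*, 010-1*, 0101-*, 011-1*, 0111-*, 1-000*, 1-010*, 1-101*, 100-0*, 11-01*, 11-10*, 11-11*, 110-0*, 110-1*, 1100-*, 1101-*, 111-1*, 1111-*
[col 2] --010, --101, -00-0, -1-01*, -1-10*, -1-11*, -10-1*, -101-*, -11-1*, -111-*, 0--01*, 0--10*, 0--11*, 0-0-1*, 0-01-*, 0-1-1*, 0-11-*, 00--0*, 00--1*, 00-0-*, 00-1-*, 000--*, 001--*, 01--1*, 01-1-*, 1-0-0, 11--1*, 11-1-*, 110--
[col 3] -1--1, -1-1-, 0---1, 0--1-, 00---
Prime implicants: --010, --101, -00-0, -1--1, -1-1-, 0---1, 0--1-, 00---, 1-0-0, 110--
PI chart (minterm → PIs covering it):
  0 | -00-0,00---
  1 | 0---1,00---
  2 | --010,-00-0,0--1-,00---
  3 | 0---1,0--1-,00---
  4 | 00---  (sole → essential)
  5 | --101,0---1,00---
  6 | 0--1-,00---
  9 | -1--1,0---1
  10 | --010,-1-1-,0--1-
  11 | -1--1,-1-1-,0---1,0--1-
  13 | --101,-1--1,0---1
  14 | -1-1-,0--1-
  15 | -1--1,-1-1-,0---1,0--1-
  16 | -00-0,1-0-0
  18 | --010,-00-0,1-0-0
  24 | 1-0-0,110--
  25 | -1--1,110--
  26 | --010,-1-1-,1-0-0,110--
  27 | -1--1,-1-1-,110--
  29 | --101,-1--1
  30 | -1-1-  (sole → essential)
  31 | -1--1,-1-1-
Essential prime implicants: -1-1-, 00---
Petrick residual → -1--1, 1-0-0
Minimum SOP uses 4 PIs: be + bd + a'b' + ac'e'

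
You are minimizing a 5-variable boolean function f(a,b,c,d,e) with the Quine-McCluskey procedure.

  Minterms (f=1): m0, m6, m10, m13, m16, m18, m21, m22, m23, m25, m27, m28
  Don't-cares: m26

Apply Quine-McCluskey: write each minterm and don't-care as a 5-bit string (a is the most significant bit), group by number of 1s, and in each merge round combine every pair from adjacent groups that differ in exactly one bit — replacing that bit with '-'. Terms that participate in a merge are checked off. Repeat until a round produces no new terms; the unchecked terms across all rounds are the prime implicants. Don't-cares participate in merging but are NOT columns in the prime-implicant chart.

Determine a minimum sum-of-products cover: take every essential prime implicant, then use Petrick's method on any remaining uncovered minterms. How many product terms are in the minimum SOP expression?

8

[col 0] 00000*, 00110*, 01010*, 01101, 10000*, 10010*, 10101*, 10110*, 10111*, 11001*, 11010*, 11011*, 11100
[col 1] -0000, -0110, -1010, 1-010, 10-10, 100-0, 101-1, 1011-, 110-1, 1101-
Prime implicants: -0000, -0110, -1010, 01101, 1-010, 10-10, 100-0, 101-1, 1011-, 110-1, 1101-, 11100
PI chart (minterm → PIs covering it):
  0 | -0000  (sole → essential)
  6 | -0110  (sole → essential)
  10 | -1010  (sole → essential)
  13 | 01101  (sole → essential)
  16 | -0000,100-0
  18 | 1-010,10-10,100-0
  21 | 101-1  (sole → essential)
  22 | -0110,10-10,1011-
  23 | 101-1,1011-
  25 | 110-1  (sole → essential)
  27 | 110-1,1101-
  28 | 11100  (sole → essential)
Essential prime implicants: -0000, -0110, -1010, 01101, 101-1, 110-1, 11100
Petrick residual → 1-010
Minimum SOP uses 8 PIs: b'c'd'e' + b'cde' + bc'de' + a'bcd'e + ac'de' + ab'ce + abc'e + abcd'e'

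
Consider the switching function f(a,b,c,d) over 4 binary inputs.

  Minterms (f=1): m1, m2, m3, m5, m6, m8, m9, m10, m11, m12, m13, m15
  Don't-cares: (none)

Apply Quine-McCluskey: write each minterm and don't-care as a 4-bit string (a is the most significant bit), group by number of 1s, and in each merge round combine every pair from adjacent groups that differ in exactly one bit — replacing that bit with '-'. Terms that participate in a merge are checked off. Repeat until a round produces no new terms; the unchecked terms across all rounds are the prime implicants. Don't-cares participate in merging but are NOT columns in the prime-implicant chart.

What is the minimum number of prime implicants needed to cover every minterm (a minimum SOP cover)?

size-2^0 implicants → 0001(✓)  0010(✓)  0011(✓)  0101(✓)  0110(✓)  1000(✓)  1001(✓)  1010(✓)  1011(✓)  1100(✓)  1101(✓)  1111(✓)
size-2^1 implicants → -001(✓)  -010(✓)  -011(✓)  -101(✓)  0-01(✓)  0-10  00-1(✓)  001-(✓)  1-00(✓)  1-01(✓)  1-11(✓)  10-0(✓)  10-1(✓)  100-(✓)  101-(✓)  11-1(✓)  110-(✓)
size-2^2 implicants → --01  -0-1  -01-  1--1  1-0-  10--
Unchecked terms (primes): --01, -0-1, -01-, 0-10, 1--1, 1-0-, 10--
Minterm coverage:
  m1 ⊆ --01,-0-1
  m2 ⊆ -01-,0-10
  m3 ⊆ -0-1,-01-
  m5 ⊆ --01 [E]
  m6 ⊆ 0-10 [E]
  m8 ⊆ 1-0-,10--
  m9 ⊆ --01,-0-1,1--1,1-0-,10--
  m10 ⊆ -01-,10--
  m11 ⊆ -0-1,-01-,1--1,10--
  m12 ⊆ 1-0- [E]
  m13 ⊆ --01,1--1,1-0-
  m15 ⊆ 1--1 [E]
E = {--01, 0-10, 1--1, 1-0-}
Petrick residual → -01-
Cover = c'd + b'c + a'cd' + ad + ac'  |cover|=5

5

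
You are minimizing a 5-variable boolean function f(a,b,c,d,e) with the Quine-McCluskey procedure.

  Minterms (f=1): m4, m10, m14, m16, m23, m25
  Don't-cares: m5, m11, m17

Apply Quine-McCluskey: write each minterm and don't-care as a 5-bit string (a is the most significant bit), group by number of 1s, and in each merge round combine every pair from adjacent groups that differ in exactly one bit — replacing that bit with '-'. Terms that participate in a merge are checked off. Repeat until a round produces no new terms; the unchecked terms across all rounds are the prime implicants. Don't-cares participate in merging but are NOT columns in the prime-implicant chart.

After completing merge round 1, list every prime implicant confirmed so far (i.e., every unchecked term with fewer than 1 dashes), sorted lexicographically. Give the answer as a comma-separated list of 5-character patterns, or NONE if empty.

10111

size-2^0 implicants → 00100(✓)  00101(✓)  01010(✓)  01011(✓)  01110(✓)  10000(✓)  10001(✓)  10111  11001(✓)
size-2^1 implicants → 0010-  01-10  0101-  1-001  1000-
Unchecked terms (primes): 0010-, 01-10, 0101-, 1-001, 1000-, 10111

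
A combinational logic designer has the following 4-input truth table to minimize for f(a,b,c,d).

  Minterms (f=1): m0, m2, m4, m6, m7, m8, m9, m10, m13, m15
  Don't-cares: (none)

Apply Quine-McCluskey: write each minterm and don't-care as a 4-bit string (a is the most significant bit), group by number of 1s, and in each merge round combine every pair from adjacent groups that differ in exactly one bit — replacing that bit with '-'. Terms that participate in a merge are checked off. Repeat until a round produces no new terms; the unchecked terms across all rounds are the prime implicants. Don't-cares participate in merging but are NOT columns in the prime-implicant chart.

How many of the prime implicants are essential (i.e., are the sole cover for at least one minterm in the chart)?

[col 0] 0000*, 0010*, 0100*, 0110*, 0111*, 1000*, 1001*, 1010*, 1101*, 1111*
[col 1] -000*, -010*, -111, 0-00*, 0-10*, 00-0*, 01-0*, 011-, 1-01, 10-0*, 100-, 11-1
[col 2] -0-0, 0--0
Prime implicants: -0-0, -111, 0--0, 011-, 1-01, 100-, 11-1
PI chart (minterm → PIs covering it):
  0 | -0-0,0--0
  2 | -0-0,0--0
  4 | 0--0  (sole → essential)
  6 | 0--0,011-
  7 | -111,011-
  8 | -0-0,100-
  9 | 1-01,100-
  10 | -0-0  (sole → essential)
  13 | 1-01,11-1
  15 | -111,11-1
Essential prime implicants: -0-0, 0--0

2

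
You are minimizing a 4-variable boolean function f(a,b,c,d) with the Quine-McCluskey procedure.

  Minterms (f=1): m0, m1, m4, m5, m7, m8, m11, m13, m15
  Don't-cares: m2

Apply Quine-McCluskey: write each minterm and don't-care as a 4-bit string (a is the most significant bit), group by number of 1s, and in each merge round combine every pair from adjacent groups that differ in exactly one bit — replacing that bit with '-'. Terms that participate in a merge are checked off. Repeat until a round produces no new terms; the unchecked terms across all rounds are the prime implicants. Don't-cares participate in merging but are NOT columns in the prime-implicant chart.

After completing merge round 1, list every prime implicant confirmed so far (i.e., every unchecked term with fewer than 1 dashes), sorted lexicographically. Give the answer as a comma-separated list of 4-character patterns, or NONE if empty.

NONE

size-2^0 implicants → 0000(✓)  0001(✓)  0010(✓)  0100(✓)  0101(✓)  0111(✓)  1000(✓)  1011(✓)  1101(✓)  1111(✓)
size-2^1 implicants → -000  -101(✓)  -111(✓)  0-00(✓)  0-01(✓)  00-0  000-(✓)  01-1(✓)  010-(✓)  1-11  11-1(✓)
size-2^2 implicants → -1-1  0-0-
Unchecked terms (primes): -000, -1-1, 0-0-, 00-0, 1-11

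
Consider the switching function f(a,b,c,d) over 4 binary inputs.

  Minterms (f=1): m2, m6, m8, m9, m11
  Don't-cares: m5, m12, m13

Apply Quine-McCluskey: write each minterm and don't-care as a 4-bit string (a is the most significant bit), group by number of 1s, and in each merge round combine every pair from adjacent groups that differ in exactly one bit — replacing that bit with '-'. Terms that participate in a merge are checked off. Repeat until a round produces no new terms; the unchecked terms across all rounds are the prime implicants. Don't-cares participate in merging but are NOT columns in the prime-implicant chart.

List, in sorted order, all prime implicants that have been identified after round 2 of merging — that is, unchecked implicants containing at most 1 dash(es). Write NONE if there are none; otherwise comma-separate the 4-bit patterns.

-101, 0-10, 10-1

Round 0: 0010✓ 0101✓ 0110✓ 1000✓ 1001✓ 1011✓ 1100✓ 1101✓
Round 1: -101 0-10 1-00✓ 1-01✓ 10-1 100-✓ 110-✓
Round 2: 1-0-
PIs = {-101, 0-10, 1-0-, 10-1}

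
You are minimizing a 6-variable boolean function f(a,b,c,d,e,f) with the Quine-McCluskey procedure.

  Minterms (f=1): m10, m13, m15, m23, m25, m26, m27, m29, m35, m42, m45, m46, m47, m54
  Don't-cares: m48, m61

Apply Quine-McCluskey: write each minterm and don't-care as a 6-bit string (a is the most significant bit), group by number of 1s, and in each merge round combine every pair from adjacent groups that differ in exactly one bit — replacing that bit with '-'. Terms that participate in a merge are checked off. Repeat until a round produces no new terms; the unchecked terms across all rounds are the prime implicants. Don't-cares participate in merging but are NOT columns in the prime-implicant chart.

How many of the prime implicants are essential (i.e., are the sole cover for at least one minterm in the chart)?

4

size-2^0 implicants → 001010(✓)  001101(✓)  001111(✓)  010111  011001(✓)  011010(✓)  011011(✓)  011101(✓)  100011  101010(✓)  101101(✓)  101110(✓)  101111(✓)  110000  110110  111101(✓)
size-2^1 implicants → -01010  -01101(✓)  -01111(✓)  -11101(✓)  0-1010  0-1101(✓)  0011-1(✓)  011-01  0110-1  01101-  1-1101(✓)  101-10  1011-1(✓)  10111-
size-2^2 implicants → --1101  -011-1
Unchecked terms (primes): --1101, -01010, -011-1, 0-1010, 010111, 011-01, 0110-1, 01101-, 100011, 101-10, 10111-, 110000, 110110
Minterm coverage:
  m10 ⊆ -01010,0-1010
  m13 ⊆ --1101,-011-1
  m15 ⊆ -011-1 [E]
  m23 ⊆ 010111 [E]
  m25 ⊆ 011-01,0110-1
  m26 ⊆ 0-1010,01101-
  m27 ⊆ 0110-1,01101-
  m29 ⊆ --1101,011-01
  m35 ⊆ 100011 [E]
  m42 ⊆ -01010,101-10
  m45 ⊆ --1101,-011-1
  m46 ⊆ 101-10,10111-
  m47 ⊆ -011-1,10111-
  m54 ⊆ 110110 [E]
E = {-011-1, 010111, 100011, 110110}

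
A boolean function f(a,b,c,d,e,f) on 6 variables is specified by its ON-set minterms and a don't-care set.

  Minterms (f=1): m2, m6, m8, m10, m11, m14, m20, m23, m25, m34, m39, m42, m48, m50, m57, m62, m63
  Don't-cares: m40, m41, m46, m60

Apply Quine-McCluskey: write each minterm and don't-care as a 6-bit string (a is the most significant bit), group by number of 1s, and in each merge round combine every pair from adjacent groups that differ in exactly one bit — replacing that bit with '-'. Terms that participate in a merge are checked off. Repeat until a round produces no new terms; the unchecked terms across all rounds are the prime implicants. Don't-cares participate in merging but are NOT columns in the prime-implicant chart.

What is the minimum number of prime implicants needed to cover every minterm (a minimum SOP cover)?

10

size-2^0 implicants → 000010(✓)  000110(✓)  001000(✓)  001010(✓)  001011(✓)  001110(✓)  010100  010111  011001(✓)  100010(✓)  100111  101000(✓)  101001(✓)  101010(✓)  101110(✓)  110000(✓)  110010(✓)  111001(✓)  111100(✓)  111110(✓)  111111(✓)
size-2^1 implicants → -00010(✓)  -01000(✓)  -01010(✓)  -01110(✓)  -11001  00-010(✓)  00-110(✓)  000-10(✓)  001-10(✓)  0010-0(✓)  00101-  1-0010  1-1001  1-1110  10-010(✓)  101-10(✓)  1010-0(✓)  10100-  1100-0  1111-0  11111-
size-2^2 implicants → -0-010  -01-10  -010-0  00--10
Unchecked terms (primes): -0-010, -01-10, -010-0, -11001, 00--10, 00101-, 010100, 010111, 1-0010, 1-1001, 1-1110, 100111, 10100-, 1100-0, 1111-0, 11111-
Minterm coverage:
  m2 ⊆ -0-010,00--10
  m6 ⊆ 00--10 [E]
  m8 ⊆ -010-0 [E]
  m10 ⊆ -0-010,-01-10,-010-0,00--10,00101-
  m11 ⊆ 00101- [E]
  m14 ⊆ -01-10,00--10
  m20 ⊆ 010100 [E]
  m23 ⊆ 010111 [E]
  m25 ⊆ -11001 [E]
  m34 ⊆ -0-010,1-0010
  m39 ⊆ 100111 [E]
  m42 ⊆ -0-010,-01-10,-010-0
  m48 ⊆ 1100-0 [E]
  m50 ⊆ 1-0010,1100-0
  m57 ⊆ -11001,1-1001
  m62 ⊆ 1-1110,1111-0,11111-
  m63 ⊆ 11111- [E]
E = {-010-0, -11001, 00--10, 00101-, 010100, 010111, 100111, 1100-0, 11111-}
Petrick residual → -0-010
Cover = b'd'ef' + b'cd'f' + bcd'e'f + a'b'ef' + a'b'cd'e + a'bc'de'f' + a'bc'def + ab'c'def + abc'd'f' + abcde  |cover|=10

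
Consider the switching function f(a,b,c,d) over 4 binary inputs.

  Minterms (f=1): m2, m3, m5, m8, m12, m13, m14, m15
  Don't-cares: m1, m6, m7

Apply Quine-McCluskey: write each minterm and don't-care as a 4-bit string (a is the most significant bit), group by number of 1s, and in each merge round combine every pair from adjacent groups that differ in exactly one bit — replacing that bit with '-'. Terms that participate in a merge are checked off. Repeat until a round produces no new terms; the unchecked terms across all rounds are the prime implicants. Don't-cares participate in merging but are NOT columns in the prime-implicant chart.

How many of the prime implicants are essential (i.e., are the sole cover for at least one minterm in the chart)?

2

Round 0: 0001✓ 0010✓ 0011✓ 0101✓ 0110✓ 0111✓ 1000✓ 1100✓ 1101✓ 1110✓ 1111✓
Round 1: -101✓ -110✓ -111✓ 0-01✓ 0-10✓ 0-11✓ 00-1✓ 001-✓ 01-1✓ 011-✓ 1-00 11-0✓ 11-1✓ 110-✓ 111-✓
Round 2: -1-1 -11- 0--1 0-1- 11--
PIs = {-1-1, -11-, 0--1, 0-1-, 1-00, 11--}
Coverage chart:
  m2: 0-1- ←essential
  m3: 0--1,0-1-
  m5: -1-1,0--1
  m8: 1-00 ←essential
  m12: 1-00,11--
  m13: -1-1,11--
  m14: -11-,11--
  m15: -1-1,-11-,11--
Essential: 0-1-, 1-00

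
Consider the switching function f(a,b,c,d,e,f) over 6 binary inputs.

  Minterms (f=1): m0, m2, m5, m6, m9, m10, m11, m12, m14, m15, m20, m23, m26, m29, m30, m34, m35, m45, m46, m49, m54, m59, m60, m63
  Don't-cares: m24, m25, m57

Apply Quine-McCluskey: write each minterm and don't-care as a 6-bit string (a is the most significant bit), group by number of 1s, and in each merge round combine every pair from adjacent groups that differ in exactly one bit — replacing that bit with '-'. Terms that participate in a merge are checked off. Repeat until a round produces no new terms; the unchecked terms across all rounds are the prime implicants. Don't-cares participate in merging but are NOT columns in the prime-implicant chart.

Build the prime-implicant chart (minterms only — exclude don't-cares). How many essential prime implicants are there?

16

Round 0: 000000✓ 000010✓ 000101 000110✓ 001001✓ 001010✓ 001011✓ 001100✓ 001110✓ 001111✓ 010100 010111 011000✓ 011001✓ 011010✓ 011101✓ 011110✓ 100010✓ 100011✓ 101101 101110✓ 110001✓ 110110 111001✓ 111011✓ 111100 111111✓
Round 1: -00010 -01110 -11001 0-1001 0-1010✓ 0-1110✓ 00-010✓ 00-110✓ 000-10✓ 0000-0 001-10✓ 001-11✓ 0010-1 00101-✓ 0011-0 00111-✓ 011-01 011-10✓ 0110-0 01100- 10001- 11-001 111-11 1110-1
Round 2: 0-1-10 00--10 001-1-
PIs = {-00010, -01110, -11001, 0-1-10, 0-1001, 00--10, 0000-0, 000101, 001-1-, 0010-1, 0011-0, 010100, 010111, 011-01, 0110-0, 01100-, 10001-, 101101, 11-001, 110110, 111-11, 1110-1, 111100}
Coverage chart:
  m0: 0000-0 ←essential
  m2: -00010,00--10,0000-0
  m5: 000101 ←essential
  m6: 00--10 ←essential
  m9: 0-1001,0010-1
  m10: 0-1-10,00--10,001-1-
  m11: 001-1-,0010-1
  m12: 0011-0 ←essential
  m14: -01110,0-1-10,00--10,001-1-,0011-0
  m15: 001-1- ←essential
  m20: 010100 ←essential
  m23: 010111 ←essential
  m26: 0-1-10,0110-0
  m29: 011-01 ←essential
  m30: 0-1-10 ←essential
  m34: -00010,10001-
  m35: 10001- ←essential
  m45: 101101 ←essential
  m46: -01110 ←essential
  m49: 11-001 ←essential
  m54: 110110 ←essential
  m59: 111-11,1110-1
  m60: 111100 ←essential
  m63: 111-11 ←essential
Essential: -01110, 0-1-10, 00--10, 0000-0, 000101, 001-1-, 0011-0, 010100, 010111, 011-01, 10001-, 101101, 11-001, 110110, 111-11, 111100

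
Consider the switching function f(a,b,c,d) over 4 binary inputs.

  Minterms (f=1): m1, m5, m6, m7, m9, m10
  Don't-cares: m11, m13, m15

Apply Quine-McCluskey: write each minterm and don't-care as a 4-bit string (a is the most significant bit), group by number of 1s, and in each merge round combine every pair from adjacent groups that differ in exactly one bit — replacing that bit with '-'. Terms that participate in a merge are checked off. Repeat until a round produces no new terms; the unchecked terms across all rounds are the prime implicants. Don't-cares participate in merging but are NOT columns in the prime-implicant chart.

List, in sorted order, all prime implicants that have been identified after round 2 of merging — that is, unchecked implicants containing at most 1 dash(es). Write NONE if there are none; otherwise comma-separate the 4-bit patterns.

011-, 101-

Round 0: 0001✓ 0101✓ 0110✓ 0111✓ 1001✓ 1010✓ 1011✓ 1101✓ 1111✓
Round 1: -001✓ -101✓ -111✓ 0-01✓ 01-1✓ 011- 1-01✓ 1-11✓ 10-1✓ 101- 11-1✓
Round 2: --01 -1-1 1--1
PIs = {--01, -1-1, 011-, 1--1, 101-}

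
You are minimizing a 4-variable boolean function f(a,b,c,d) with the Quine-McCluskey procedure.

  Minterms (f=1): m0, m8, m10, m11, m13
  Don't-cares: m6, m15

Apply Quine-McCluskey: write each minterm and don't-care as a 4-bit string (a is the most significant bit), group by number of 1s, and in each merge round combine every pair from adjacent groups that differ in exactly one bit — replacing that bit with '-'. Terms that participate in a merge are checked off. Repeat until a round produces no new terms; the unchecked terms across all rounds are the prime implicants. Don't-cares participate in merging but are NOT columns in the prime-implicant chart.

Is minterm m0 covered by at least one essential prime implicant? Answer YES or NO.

[col 0] 0000*, 0110, 1000*, 1010*, 1011*, 1101*, 1111*
[col 1] -000, 1-11, 10-0, 101-, 11-1
Prime implicants: -000, 0110, 1-11, 10-0, 101-, 11-1
PI chart (minterm → PIs covering it):
  0 | -000  (sole → essential)
  8 | -000,10-0
  10 | 10-0,101-
  11 | 1-11,101-
  13 | 11-1  (sole → essential)
Essential prime implicants: -000, 11-1

YES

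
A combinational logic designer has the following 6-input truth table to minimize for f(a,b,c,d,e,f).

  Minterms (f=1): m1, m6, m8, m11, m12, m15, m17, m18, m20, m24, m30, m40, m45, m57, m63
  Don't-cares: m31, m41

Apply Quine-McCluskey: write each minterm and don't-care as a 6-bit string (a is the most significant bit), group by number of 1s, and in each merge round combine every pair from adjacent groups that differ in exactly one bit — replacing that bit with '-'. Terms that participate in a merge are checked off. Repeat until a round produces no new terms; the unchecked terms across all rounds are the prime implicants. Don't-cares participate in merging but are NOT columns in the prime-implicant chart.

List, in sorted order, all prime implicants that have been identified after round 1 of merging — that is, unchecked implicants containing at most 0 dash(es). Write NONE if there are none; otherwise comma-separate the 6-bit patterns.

000110, 010010, 010100

size-2^0 implicants → 000001(✓)  000110  001000(✓)  001011(✓)  001100(✓)  001111(✓)  010001(✓)  010010  010100  011000(✓)  011110(✓)  011111(✓)  101000(✓)  101001(✓)  101101(✓)  111001(✓)  111111(✓)
size-2^1 implicants → -01000  -11111  0-0001  0-1000  0-1111  001-00  001-11  01111-  1-1001  101-01  10100-
Unchecked terms (primes): -01000, -11111, 0-0001, 0-1000, 0-1111, 000110, 001-00, 001-11, 010010, 010100, 01111-, 1-1001, 101-01, 10100-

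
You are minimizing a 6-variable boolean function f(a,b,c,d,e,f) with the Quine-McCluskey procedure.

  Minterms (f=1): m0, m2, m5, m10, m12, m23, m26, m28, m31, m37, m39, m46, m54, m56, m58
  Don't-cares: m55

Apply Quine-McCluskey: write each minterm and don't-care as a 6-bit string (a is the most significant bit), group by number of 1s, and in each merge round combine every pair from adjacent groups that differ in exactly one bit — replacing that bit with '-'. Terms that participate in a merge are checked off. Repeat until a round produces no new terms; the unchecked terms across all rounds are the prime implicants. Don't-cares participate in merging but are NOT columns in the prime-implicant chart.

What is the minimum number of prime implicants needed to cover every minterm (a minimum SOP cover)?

[col 0] 000000*, 000010*, 000101*, 001010*, 001100*, 010111*, 011010*, 011100*, 011111*, 100101*, 100111*, 101110, 110110*, 110111*, 111000*, 111010*
[col 1] -00101, -10111, -11010, 0-1010, 0-1100, 00-010, 0000-0, 01-111, 1-0111, 1001-1, 11011-, 1110-0
Prime implicants: -00101, -10111, -11010, 0-1010, 0-1100, 00-010, 0000-0, 01-111, 1-0111, 1001-1, 101110, 11011-, 1110-0
PI chart (minterm → PIs covering it):
  0 | 0000-0  (sole → essential)
  2 | 00-010,0000-0
  5 | -00101  (sole → essential)
  10 | 0-1010,00-010
  12 | 0-1100  (sole → essential)
  23 | -10111,01-111
  26 | -11010,0-1010
  28 | 0-1100  (sole → essential)
  31 | 01-111  (sole → essential)
  37 | -00101,1001-1
  39 | 1-0111,1001-1
  46 | 101110  (sole → essential)
  54 | 11011-  (sole → essential)
  56 | 1110-0  (sole → essential)
  58 | -11010,1110-0
Essential prime implicants: -00101, 0-1100, 0000-0, 01-111, 101110, 11011-, 1110-0
Petrick residual → 0-1010, 1-0111
Minimum SOP uses 9 PIs: b'c'de'f + a'cd'ef' + a'cde'f' + a'b'c'd'f' + a'bdef + ac'def + ab'cdef' + abc'de + abcd'f'

9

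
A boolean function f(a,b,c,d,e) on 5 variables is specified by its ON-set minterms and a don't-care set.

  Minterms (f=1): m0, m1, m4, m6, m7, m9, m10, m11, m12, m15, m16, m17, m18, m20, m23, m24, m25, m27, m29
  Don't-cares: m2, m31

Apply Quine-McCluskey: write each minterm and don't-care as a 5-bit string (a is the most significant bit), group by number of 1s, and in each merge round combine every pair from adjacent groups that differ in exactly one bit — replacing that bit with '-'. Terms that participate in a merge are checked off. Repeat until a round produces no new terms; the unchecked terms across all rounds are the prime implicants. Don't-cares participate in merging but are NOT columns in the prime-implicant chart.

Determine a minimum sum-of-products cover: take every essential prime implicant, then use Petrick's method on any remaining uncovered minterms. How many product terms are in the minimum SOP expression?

[col 0] 00000*, 00001*, 00010*, 00100*, 00110*, 00111*, 01001*, 01010*, 01011*, 01100*, 01111*, 10000*, 10001*, 10010*, 10100*, 10111*, 11000*, 11001*, 11011*, 11101*, 11111*
[col 1] -0000*, -0001*, -0010*, -0100*, -0111*, -1001*, -1011*, -1111*, 0-001*, 0-010, 0-100, 0-111*, 00-00*, 00-10*, 000-0*, 0000-*, 001-0*, 0011-, 01-11*, 010-1*, 0101-, 1-000*, 1-001*, 1-111*, 10-00*, 100-0*, 1000-*, 11-01*, 11-11*, 110-1*, 1100-*, 111-1*
[col 2] --001, --111, -0-00, -00-0, -000-, -1-11, -10-1, 00--0, 1-00-, 11--1
Prime implicants: --001, --111, -0-00, -00-0, -000-, -1-11, -10-1, 0-010, 0-100, 00--0, 0011-, 0101-, 1-00-, 11--1
PI chart (minterm → PIs covering it):
  0 | -0-00,-00-0,-000-,00--0
  1 | --001,-000-
  4 | -0-00,0-100,00--0
  6 | 00--0,0011-
  7 | --111,0011-
  9 | --001,-10-1
  10 | 0-010,0101-
  11 | -1-11,-10-1,0101-
  12 | 0-100  (sole → essential)
  15 | --111,-1-11
  16 | -0-00,-00-0,-000-,1-00-
  17 | --001,-000-,1-00-
  18 | -00-0  (sole → essential)
  20 | -0-00  (sole → essential)
  23 | --111  (sole → essential)
  24 | 1-00-  (sole → essential)
  25 | --001,-10-1,1-00-,11--1
  27 | -1-11,-10-1,11--1
  29 | 11--1  (sole → essential)
Essential prime implicants: --111, -0-00, -00-0, 0-100, 1-00-, 11--1
Petrick residual → --001, 00--0, 0101-
Minimum SOP uses 9 PIs: c'd'e + cde + b'd'e' + b'c'e' + a'cd'e' + a'b'e' + a'bc'd + ac'd' + abe

9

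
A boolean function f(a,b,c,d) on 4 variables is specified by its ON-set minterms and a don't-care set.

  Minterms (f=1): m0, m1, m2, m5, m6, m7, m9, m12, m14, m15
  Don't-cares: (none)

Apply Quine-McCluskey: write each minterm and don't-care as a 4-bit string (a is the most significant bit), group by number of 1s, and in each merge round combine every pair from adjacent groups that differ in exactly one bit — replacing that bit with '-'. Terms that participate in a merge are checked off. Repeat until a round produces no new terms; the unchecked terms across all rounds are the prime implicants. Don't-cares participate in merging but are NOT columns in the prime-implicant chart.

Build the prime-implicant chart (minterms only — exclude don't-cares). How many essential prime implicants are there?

Round 0: 0000✓ 0001✓ 0010✓ 0101✓ 0110✓ 0111✓ 1001✓ 1100✓ 1110✓ 1111✓
Round 1: -001 -110✓ -111✓ 0-01 0-10 00-0 000- 01-1 011-✓ 11-0 111-✓
Round 2: -11-
PIs = {-001, -11-, 0-01, 0-10, 00-0, 000-, 01-1, 11-0}
Coverage chart:
  m0: 00-0,000-
  m1: -001,0-01,000-
  m2: 0-10,00-0
  m5: 0-01,01-1
  m6: -11-,0-10
  m7: -11-,01-1
  m9: -001 ←essential
  m12: 11-0 ←essential
  m14: -11-,11-0
  m15: -11- ←essential
Essential: -001, -11-, 11-0

3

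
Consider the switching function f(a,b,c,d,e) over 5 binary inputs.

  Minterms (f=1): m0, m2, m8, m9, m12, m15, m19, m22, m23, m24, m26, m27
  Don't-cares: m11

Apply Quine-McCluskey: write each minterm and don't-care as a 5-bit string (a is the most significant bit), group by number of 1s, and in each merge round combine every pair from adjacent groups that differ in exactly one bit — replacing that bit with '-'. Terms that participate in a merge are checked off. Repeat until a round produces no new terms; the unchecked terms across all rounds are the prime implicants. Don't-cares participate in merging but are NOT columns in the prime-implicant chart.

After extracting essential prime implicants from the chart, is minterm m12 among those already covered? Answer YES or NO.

YES

Round 0: 00000✓ 00010✓ 01000✓ 01001✓ 01011✓ 01100✓ 01111✓ 10011✓ 10110✓ 10111✓ 11000✓ 11010✓ 11011✓
Round 1: -1000 -1011 0-000 000-0 01-00 01-11 010-1 0100- 1-011 10-11 1011- 110-0 1101-
PIs = {-1000, -1011, 0-000, 000-0, 01-00, 01-11, 010-1, 0100-, 1-011, 10-11, 1011-, 110-0, 1101-}
Coverage chart:
  m0: 0-000,000-0
  m2: 000-0 ←essential
  m8: -1000,0-000,01-00,0100-
  m9: 010-1,0100-
  m12: 01-00 ←essential
  m15: 01-11 ←essential
  m19: 1-011,10-11
  m22: 1011- ←essential
  m23: 10-11,1011-
  m24: -1000,110-0
  m26: 110-0,1101-
  m27: -1011,1-011,1101-
Essential: 000-0, 01-00, 01-11, 1011-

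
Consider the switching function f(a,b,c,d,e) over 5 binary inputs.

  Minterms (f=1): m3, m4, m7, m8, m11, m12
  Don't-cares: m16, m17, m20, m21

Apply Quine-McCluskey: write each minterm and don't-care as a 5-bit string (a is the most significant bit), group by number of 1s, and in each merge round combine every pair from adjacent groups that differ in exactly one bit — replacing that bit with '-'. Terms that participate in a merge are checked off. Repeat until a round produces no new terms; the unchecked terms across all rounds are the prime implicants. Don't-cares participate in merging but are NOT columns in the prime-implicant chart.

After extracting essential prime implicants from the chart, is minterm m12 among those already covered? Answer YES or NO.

YES

[col 0] 00011*, 00100*, 00111*, 01000*, 01011*, 01100*, 10000*, 10001*, 10100*, 10101*
[col 1] -0100, 0-011, 0-100, 00-11, 01-00, 10-00*, 10-01*, 1000-*, 1010-*
[col 2] 10-0-
Prime implicants: -0100, 0-011, 0-100, 00-11, 01-00, 10-0-
PI chart (minterm → PIs covering it):
  3 | 0-011,00-11
  4 | -0100,0-100
  7 | 00-11  (sole → essential)
  8 | 01-00  (sole → essential)
  11 | 0-011  (sole → essential)
  12 | 0-100,01-00
Essential prime implicants: 0-011, 00-11, 01-00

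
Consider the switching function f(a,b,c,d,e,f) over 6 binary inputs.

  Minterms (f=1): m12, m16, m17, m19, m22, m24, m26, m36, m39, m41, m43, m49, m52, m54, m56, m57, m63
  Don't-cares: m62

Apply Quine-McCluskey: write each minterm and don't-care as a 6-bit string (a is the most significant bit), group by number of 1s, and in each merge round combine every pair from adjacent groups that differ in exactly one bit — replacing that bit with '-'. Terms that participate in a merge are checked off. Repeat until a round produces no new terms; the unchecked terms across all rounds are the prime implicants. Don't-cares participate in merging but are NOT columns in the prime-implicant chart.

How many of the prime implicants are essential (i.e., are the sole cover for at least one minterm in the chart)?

8

[col 0] 001100, 010000*, 010001*, 010011*, 010110*, 011000*, 011010*, 100100*, 100111, 101001*, 101011*, 110001*, 110100*, 110110*, 111000*, 111001*, 111110*, 111111*
[col 1] -10001, -10110, -11000, 01-000, 0100-1, 01000-, 0110-0, 1-0100, 1-1001, 1010-1, 11-001, 11-110, 1101-0, 11100-, 11111-
Prime implicants: -10001, -10110, -11000, 001100, 01-000, 0100-1, 01000-, 0110-0, 1-0100, 1-1001, 100111, 1010-1, 11-001, 11-110, 1101-0, 11100-, 11111-
PI chart (minterm → PIs covering it):
  12 | 001100  (sole → essential)
  16 | 01-000,01000-
  17 | -10001,0100-1,01000-
  19 | 0100-1  (sole → essential)
  22 | -10110  (sole → essential)
  24 | -11000,01-000,0110-0
  26 | 0110-0  (sole → essential)
  36 | 1-0100  (sole → essential)
  39 | 100111  (sole → essential)
  41 | 1-1001,1010-1
  43 | 1010-1  (sole → essential)
  49 | -10001,11-001
  52 | 1-0100,1101-0
  54 | -10110,11-110,1101-0
  56 | -11000,11100-
  57 | 1-1001,11-001,11100-
  63 | 11111-  (sole → essential)
Essential prime implicants: -10110, 001100, 0100-1, 0110-0, 1-0100, 100111, 1010-1, 11111-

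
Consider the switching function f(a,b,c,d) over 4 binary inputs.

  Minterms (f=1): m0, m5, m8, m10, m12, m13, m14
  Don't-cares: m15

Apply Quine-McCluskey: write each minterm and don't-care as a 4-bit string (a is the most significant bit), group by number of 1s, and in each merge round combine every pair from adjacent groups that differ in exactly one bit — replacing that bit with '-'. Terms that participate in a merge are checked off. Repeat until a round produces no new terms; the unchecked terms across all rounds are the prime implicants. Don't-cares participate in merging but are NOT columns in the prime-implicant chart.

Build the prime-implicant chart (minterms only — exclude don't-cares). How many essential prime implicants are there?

3

size-2^0 implicants → 0000(✓)  0101(✓)  1000(✓)  1010(✓)  1100(✓)  1101(✓)  1110(✓)  1111(✓)
size-2^1 implicants → -000  -101  1-00(✓)  1-10(✓)  10-0(✓)  11-0(✓)  11-1(✓)  110-(✓)  111-(✓)
size-2^2 implicants → 1--0  11--
Unchecked terms (primes): -000, -101, 1--0, 11--
Minterm coverage:
  m0 ⊆ -000 [E]
  m5 ⊆ -101 [E]
  m8 ⊆ -000,1--0
  m10 ⊆ 1--0 [E]
  m12 ⊆ 1--0,11--
  m13 ⊆ -101,11--
  m14 ⊆ 1--0,11--
E = {-000, -101, 1--0}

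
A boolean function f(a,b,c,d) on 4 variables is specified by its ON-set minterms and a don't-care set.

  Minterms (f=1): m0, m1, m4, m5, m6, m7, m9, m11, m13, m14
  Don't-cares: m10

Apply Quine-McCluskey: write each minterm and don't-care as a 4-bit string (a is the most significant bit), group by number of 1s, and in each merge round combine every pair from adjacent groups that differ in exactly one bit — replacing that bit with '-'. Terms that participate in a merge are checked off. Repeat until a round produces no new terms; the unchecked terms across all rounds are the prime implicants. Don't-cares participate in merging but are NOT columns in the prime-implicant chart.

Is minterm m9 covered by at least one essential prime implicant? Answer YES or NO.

size-2^0 implicants → 0000(✓)  0001(✓)  0100(✓)  0101(✓)  0110(✓)  0111(✓)  1001(✓)  1010(✓)  1011(✓)  1101(✓)  1110(✓)
size-2^1 implicants → -001(✓)  -101(✓)  -110  0-00(✓)  0-01(✓)  000-(✓)  01-0(✓)  01-1(✓)  010-(✓)  011-(✓)  1-01(✓)  1-10  10-1  101-
size-2^2 implicants → --01  0-0-  01--
Unchecked terms (primes): --01, -110, 0-0-, 01--, 1-10, 10-1, 101-
Minterm coverage:
  m0 ⊆ 0-0- [E]
  m1 ⊆ --01,0-0-
  m4 ⊆ 0-0-,01--
  m5 ⊆ --01,0-0-,01--
  m6 ⊆ -110,01--
  m7 ⊆ 01-- [E]
  m9 ⊆ --01,10-1
  m11 ⊆ 10-1,101-
  m13 ⊆ --01 [E]
  m14 ⊆ -110,1-10
E = {--01, 0-0-, 01--}

YES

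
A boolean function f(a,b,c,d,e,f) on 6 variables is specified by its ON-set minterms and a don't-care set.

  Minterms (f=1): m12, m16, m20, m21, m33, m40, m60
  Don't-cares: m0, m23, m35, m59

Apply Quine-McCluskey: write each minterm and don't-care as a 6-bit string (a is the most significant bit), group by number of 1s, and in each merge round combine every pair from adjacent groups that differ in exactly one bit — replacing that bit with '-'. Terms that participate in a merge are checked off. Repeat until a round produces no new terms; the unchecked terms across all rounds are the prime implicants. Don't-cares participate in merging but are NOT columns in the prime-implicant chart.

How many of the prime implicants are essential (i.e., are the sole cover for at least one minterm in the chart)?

4

size-2^0 implicants → 000000(✓)  001100  010000(✓)  010100(✓)  010101(✓)  010111(✓)  100001(✓)  100011(✓)  101000  111011  111100
size-2^1 implicants → 0-0000  010-00  0101-1  01010-  1000-1
Unchecked terms (primes): 0-0000, 001100, 010-00, 0101-1, 01010-, 1000-1, 101000, 111011, 111100
Minterm coverage:
  m12 ⊆ 001100 [E]
  m16 ⊆ 0-0000,010-00
  m20 ⊆ 010-00,01010-
  m21 ⊆ 0101-1,01010-
  m33 ⊆ 1000-1 [E]
  m40 ⊆ 101000 [E]
  m60 ⊆ 111100 [E]
E = {001100, 1000-1, 101000, 111100}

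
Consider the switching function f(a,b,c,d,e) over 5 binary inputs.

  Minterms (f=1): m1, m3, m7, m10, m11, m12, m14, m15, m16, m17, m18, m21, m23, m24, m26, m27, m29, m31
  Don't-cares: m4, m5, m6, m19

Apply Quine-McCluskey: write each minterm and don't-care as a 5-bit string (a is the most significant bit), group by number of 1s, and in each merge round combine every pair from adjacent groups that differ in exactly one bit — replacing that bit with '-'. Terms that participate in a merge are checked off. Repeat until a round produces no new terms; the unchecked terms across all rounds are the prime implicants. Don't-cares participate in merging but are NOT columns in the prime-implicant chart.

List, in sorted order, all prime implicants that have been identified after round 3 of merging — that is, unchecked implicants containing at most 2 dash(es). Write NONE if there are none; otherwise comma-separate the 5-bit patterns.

-101-, 0-1-0, 0-11-, 001--, 01-1-, 1-0-0, 1-01-, 1-1-1, 100--

size-2^0 implicants → 00001(✓)  00011(✓)  00100(✓)  00101(✓)  00110(✓)  00111(✓)  01010(✓)  01011(✓)  01100(✓)  01110(✓)  01111(✓)  10000(✓)  10001(✓)  10010(✓)  10011(✓)  10101(✓)  10111(✓)  11000(✓)  11010(✓)  11011(✓)  11101(✓)  11111(✓)
size-2^1 implicants → -0001(✓)  -0011(✓)  -0101(✓)  -0111(✓)  -1010(✓)  -1011(✓)  -1111(✓)  0-011(✓)  0-100(✓)  0-110(✓)  0-111(✓)  00-01(✓)  00-11(✓)  000-1(✓)  001-0(✓)  001-1(✓)  0010-(✓)  0011-(✓)  01-10(✓)  01-11(✓)  0101-(✓)  011-0(✓)  0111-(✓)  1-000(✓)  1-010(✓)  1-011(✓)  1-101(✓)  1-111(✓)  10-01(✓)  10-11(✓)  100-0(✓)  100-1(✓)  1000-(✓)  1001-(✓)  101-1(✓)  11-11(✓)  110-0(✓)  1101-(✓)  111-1(✓)
size-2^2 implicants → --011(✓)  --111(✓)  -0-01(✓)  -0-11(✓)  -00-1(✓)  -01-1(✓)  -1-11(✓)  -101-  0--11(✓)  0-1-0  0-11-  00--1(✓)  001--  01-1-  1--11(✓)  1-0-0  1-01-  1-1-1  10--1(✓)  100--
size-2^3 implicants → ---11  -0--1
Unchecked terms (primes): ---11, -0--1, -101-, 0-1-0, 0-11-, 001--, 01-1-, 1-0-0, 1-01-, 1-1-1, 100--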